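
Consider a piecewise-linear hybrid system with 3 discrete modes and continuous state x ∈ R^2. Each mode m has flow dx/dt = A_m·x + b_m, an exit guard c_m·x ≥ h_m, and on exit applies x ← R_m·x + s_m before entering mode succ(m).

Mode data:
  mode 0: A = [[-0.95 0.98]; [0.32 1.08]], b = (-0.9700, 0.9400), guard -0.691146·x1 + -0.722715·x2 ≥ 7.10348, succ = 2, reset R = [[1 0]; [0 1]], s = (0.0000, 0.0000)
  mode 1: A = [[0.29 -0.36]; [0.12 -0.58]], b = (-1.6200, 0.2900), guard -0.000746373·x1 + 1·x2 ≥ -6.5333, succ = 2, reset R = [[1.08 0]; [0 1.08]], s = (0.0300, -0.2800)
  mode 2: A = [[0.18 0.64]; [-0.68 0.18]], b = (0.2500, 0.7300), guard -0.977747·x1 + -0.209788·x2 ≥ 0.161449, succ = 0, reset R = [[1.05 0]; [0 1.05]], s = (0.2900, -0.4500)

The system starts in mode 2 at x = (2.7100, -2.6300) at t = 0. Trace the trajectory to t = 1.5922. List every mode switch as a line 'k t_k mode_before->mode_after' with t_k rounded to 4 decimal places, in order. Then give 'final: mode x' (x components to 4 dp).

Mode 2: guard c·x = 0.1614 hit at Δt = 1.2349 (t = 1.2349), x⁻ = (0.7013, -4.0383) → reset → x⁺ = (1.0264, -4.6902), jump to mode 0
Mode 0: flow for 0.3573 to horizon, guard not reached → x = (-1.2149, -6.4937)

1 1.2349 2->0
final: 0 -1.2149 -6.4937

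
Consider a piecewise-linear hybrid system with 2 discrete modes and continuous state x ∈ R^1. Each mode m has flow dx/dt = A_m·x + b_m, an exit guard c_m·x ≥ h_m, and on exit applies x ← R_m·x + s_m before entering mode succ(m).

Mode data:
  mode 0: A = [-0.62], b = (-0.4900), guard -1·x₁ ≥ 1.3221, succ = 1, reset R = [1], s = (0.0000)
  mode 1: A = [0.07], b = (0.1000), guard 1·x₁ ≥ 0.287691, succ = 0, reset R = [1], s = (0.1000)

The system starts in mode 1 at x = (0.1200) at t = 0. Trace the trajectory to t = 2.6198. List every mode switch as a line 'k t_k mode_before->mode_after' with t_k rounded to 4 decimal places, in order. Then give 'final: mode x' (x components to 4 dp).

1 1.4688 1->0
final: 0 -0.2133

Mode 1: guard c·x = 0.2877 hit at Δt = 1.4688 (t = 1.4688), x⁻ = (0.2877) → reset → x⁺ = (0.3877), jump to mode 0
Mode 0: flow for 1.1510 to horizon, guard not reached → x = (-0.2133)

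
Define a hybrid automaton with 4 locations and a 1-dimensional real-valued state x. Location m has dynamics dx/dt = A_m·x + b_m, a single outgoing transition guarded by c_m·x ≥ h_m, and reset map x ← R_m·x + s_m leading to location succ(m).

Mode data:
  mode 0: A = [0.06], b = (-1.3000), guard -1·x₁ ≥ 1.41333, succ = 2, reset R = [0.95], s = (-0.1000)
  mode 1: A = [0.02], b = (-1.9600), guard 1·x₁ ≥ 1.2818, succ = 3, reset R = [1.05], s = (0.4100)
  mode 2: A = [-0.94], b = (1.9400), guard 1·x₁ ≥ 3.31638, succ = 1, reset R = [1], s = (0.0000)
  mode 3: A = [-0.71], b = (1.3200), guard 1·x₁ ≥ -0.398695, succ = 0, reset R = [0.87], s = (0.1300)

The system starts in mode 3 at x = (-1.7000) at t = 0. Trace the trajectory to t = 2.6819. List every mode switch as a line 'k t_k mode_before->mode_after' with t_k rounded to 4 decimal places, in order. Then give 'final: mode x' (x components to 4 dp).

Mode 3: guard c·x = -0.3987 hit at Δt = 0.6410 (t = 0.6410), x⁻ = (-0.3987) → reset → x⁺ = (-0.2169), jump to mode 0
Mode 0: guard c·x = 1.4133 hit at Δt = 0.8872 (t = 1.5282), x⁻ = (-1.4133) → reset → x⁺ = (-1.4427), jump to mode 2
Mode 2: flow for 1.1537 to horizon, guard not reached → x = (0.8784)

1 0.6410 3->0
2 1.5282 0->2
final: 2 0.8784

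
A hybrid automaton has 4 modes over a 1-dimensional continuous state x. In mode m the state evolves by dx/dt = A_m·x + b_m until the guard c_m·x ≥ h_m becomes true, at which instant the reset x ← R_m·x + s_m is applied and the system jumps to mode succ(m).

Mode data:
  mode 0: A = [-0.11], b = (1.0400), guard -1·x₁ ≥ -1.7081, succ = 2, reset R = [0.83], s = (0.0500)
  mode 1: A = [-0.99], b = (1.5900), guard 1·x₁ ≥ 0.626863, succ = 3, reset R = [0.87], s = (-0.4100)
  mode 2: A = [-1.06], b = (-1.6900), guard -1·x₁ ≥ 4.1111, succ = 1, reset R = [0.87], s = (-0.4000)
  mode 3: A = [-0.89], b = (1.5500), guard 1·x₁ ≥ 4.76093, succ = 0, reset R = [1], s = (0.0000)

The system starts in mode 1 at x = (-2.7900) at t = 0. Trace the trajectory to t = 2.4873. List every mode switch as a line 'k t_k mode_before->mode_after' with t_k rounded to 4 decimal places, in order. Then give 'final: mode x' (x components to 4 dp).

Mode 1: guard c·x = 0.6269 hit at Δt = 1.5169 (t = 1.5169), x⁻ = (0.6269) → reset → x⁺ = (0.1354), jump to mode 3
Mode 3: flow for 0.9704 to horizon, guard not reached → x = (1.0644)

1 1.5169 1->3
final: 3 1.0644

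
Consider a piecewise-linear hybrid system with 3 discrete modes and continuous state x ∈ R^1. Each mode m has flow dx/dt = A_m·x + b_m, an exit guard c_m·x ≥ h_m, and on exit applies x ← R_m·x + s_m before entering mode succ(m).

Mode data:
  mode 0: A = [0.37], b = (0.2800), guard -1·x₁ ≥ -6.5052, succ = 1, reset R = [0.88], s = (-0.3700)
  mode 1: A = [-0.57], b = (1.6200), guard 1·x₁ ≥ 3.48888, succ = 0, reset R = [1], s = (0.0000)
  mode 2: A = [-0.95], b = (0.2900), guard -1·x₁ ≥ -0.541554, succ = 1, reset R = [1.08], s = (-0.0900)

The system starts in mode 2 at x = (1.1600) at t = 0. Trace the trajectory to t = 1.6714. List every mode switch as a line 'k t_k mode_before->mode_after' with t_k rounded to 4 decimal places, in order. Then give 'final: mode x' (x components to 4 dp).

1 1.3534 2->1
final: 1 0.8840

Mode 2: guard c·x = -0.5416 hit at Δt = 1.3534 (t = 1.3534), x⁻ = (0.5416) → reset → x⁺ = (0.4949), jump to mode 1
Mode 1: flow for 0.3180 to horizon, guard not reached → x = (0.8840)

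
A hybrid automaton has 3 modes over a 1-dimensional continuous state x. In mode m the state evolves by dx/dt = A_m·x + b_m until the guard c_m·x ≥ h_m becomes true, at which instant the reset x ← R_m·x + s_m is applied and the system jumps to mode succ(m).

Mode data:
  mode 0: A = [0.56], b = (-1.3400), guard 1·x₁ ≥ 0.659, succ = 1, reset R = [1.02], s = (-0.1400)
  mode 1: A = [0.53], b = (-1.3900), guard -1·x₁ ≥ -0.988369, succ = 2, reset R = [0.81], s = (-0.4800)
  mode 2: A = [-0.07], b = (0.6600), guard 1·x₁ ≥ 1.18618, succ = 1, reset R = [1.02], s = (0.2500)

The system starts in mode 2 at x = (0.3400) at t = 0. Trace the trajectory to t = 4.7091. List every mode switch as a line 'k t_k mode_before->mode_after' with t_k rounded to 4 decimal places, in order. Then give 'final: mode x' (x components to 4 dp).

Mode 2: guard c·x = 1.1862 hit at Δt = 1.3961 (t = 1.3961), x⁻ = (1.1862) → reset → x⁺ = (1.4599), jump to mode 1
Mode 1: guard c·x = -0.9884 hit at Δt = 0.6423 (t = 2.0384), x⁻ = (0.9884) → reset → x⁺ = (0.3206), jump to mode 2
Mode 2: guard c·x = 1.1862 hit at Δt = 1.4266 (t = 3.4650), x⁻ = (1.1862) → reset → x⁺ = (1.4599), jump to mode 1
Mode 1: guard c·x = -0.9884 hit at Δt = 0.6423 (t = 4.1073), x⁻ = (0.9884) → reset → x⁺ = (0.3206), jump to mode 2
Mode 2: flow for 0.6018 to horizon, guard not reached → x = (0.6963)

1 1.3961 2->1
2 2.0384 1->2
3 3.4650 2->1
4 4.1073 1->2
final: 2 0.6963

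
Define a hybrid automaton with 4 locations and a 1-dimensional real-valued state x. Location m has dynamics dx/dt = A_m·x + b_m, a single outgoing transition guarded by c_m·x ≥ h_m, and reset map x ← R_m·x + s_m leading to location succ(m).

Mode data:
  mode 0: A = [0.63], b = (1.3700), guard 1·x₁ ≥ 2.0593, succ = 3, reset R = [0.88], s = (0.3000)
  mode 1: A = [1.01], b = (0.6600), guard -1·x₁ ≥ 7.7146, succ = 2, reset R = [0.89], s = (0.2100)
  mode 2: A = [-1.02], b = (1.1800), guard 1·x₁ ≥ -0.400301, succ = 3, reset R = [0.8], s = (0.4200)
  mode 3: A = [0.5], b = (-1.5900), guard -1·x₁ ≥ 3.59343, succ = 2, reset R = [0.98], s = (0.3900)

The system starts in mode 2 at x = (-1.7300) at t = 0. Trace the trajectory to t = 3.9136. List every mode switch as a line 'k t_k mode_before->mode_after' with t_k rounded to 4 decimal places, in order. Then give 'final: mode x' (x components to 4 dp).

Mode 2: guard c·x = -0.4003 hit at Δt = 0.6052 (t = 0.6052), x⁻ = (-0.4003) → reset → x⁺ = (0.0998), jump to mode 3
Mode 3: guard c·x = 3.5934 hit at Δt = 1.5760 (t = 2.1812), x⁻ = (-3.5934) → reset → x⁺ = (-3.1316), jump to mode 2
Mode 2: guard c·x = -0.4003 hit at Δt = 0.9932 (t = 3.1744), x⁻ = (-0.4003) → reset → x⁺ = (0.0998), jump to mode 3
Mode 3: flow for 0.7392 to horizon, guard not reached → x = (-1.2776)

1 0.6052 2->3
2 2.1812 3->2
3 3.1744 2->3
final: 3 -1.2776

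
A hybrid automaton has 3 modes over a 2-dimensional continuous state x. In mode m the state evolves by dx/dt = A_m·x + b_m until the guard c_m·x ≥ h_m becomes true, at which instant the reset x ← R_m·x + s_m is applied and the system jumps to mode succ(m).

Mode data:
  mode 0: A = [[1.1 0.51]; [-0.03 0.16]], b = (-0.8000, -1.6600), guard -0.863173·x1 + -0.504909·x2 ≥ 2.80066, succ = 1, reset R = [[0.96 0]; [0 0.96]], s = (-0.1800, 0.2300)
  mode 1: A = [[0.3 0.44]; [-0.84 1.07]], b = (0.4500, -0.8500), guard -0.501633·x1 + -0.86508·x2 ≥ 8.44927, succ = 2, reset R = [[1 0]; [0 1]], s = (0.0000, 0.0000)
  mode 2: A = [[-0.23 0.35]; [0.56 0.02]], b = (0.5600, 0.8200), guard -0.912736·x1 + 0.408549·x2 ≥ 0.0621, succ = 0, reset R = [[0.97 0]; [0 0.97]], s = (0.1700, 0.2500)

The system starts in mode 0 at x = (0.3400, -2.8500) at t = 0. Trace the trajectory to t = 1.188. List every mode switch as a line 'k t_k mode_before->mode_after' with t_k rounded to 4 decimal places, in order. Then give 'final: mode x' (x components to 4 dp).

Mode 0: guard c·x = 2.8007 hit at Δt = 0.4724 (t = 0.4724), x⁻ = (-0.9721, -3.8850) → reset → x⁺ = (-1.1132, -3.4996), jump to mode 1
Mode 1: flow for 0.7156 to horizon, guard not reached → x = (-2.7761, -6.8831)

1 0.4724 0->1
final: 1 -2.7761 -6.8831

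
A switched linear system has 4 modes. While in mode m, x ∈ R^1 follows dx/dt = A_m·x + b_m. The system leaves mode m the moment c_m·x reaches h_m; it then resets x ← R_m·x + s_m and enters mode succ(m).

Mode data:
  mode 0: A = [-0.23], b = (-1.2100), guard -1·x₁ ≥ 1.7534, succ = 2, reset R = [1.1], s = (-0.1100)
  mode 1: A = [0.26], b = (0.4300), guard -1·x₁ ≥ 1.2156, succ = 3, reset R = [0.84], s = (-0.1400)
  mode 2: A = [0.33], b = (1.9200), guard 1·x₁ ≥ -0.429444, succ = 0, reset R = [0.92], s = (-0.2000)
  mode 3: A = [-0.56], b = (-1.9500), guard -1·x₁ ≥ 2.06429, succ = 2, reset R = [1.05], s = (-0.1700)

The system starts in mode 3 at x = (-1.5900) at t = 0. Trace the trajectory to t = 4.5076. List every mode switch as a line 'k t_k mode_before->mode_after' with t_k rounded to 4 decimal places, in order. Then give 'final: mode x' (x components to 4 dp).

1 0.5153 3->2
2 1.8398 2->0
3 3.0805 0->2
4 4.1554 2->0
final: 0 -0.9581

Mode 3: guard c·x = 2.0643 hit at Δt = 0.5153 (t = 0.5153), x⁻ = (-2.0643) → reset → x⁺ = (-2.3375), jump to mode 2
Mode 2: guard c·x = -0.4294 hit at Δt = 1.3245 (t = 1.8398), x⁻ = (-0.4294) → reset → x⁺ = (-0.5951), jump to mode 0
Mode 0: guard c·x = 1.7534 hit at Δt = 1.2407 (t = 3.0805), x⁻ = (-1.7534) → reset → x⁺ = (-2.0387), jump to mode 2
Mode 2: guard c·x = -0.4294 hit at Δt = 1.0750 (t = 4.1554), x⁻ = (-0.4294) → reset → x⁺ = (-0.5951), jump to mode 0
Mode 0: flow for 0.3522 to horizon, guard not reached → x = (-0.9581)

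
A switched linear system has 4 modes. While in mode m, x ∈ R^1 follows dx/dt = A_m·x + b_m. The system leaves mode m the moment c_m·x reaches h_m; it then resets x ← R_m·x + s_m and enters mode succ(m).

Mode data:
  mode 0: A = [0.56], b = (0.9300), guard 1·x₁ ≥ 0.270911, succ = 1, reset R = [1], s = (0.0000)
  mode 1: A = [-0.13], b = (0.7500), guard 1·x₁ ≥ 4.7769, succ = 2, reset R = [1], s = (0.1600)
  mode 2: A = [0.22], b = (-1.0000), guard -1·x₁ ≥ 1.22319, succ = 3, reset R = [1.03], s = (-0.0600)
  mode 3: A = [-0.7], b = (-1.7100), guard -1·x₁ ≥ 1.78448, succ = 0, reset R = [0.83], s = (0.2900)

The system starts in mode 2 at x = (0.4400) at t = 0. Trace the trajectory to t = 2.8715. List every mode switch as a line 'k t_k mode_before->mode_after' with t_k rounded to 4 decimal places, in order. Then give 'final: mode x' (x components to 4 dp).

1 1.5460 2->3
2 2.3088 3->0
final: 0 -1.0172

Mode 2: guard c·x = 1.2232 hit at Δt = 1.5460 (t = 1.5460), x⁻ = (-1.2232) → reset → x⁺ = (-1.3199), jump to mode 3
Mode 3: guard c·x = 1.7845 hit at Δt = 0.7628 (t = 2.3088), x⁻ = (-1.7845) → reset → x⁺ = (-1.1911), jump to mode 0
Mode 0: flow for 0.5627 to horizon, guard not reached → x = (-1.0172)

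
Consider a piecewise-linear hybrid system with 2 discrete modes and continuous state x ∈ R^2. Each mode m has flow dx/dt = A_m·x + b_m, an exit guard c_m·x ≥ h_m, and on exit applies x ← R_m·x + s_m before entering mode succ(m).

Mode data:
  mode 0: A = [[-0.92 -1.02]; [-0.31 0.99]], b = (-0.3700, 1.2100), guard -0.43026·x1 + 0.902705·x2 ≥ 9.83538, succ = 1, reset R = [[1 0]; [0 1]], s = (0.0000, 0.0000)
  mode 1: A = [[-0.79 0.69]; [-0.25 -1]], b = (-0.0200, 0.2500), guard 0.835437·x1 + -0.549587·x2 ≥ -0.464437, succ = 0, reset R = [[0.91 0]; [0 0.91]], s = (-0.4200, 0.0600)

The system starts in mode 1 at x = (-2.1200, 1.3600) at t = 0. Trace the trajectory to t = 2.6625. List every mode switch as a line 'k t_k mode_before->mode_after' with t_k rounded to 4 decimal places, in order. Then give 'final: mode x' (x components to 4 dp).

1 1.4754 1->0
final: 0 -2.6702 5.5786

Mode 1: guard c·x = -0.4644 hit at Δt = 1.4754 (t = 1.4754), x⁻ = (-0.1404, 0.6316) → reset → x⁺ = (-0.5478, 0.6348), jump to mode 0
Mode 0: flow for 1.1871 to horizon, guard not reached → x = (-2.6702, 5.5786)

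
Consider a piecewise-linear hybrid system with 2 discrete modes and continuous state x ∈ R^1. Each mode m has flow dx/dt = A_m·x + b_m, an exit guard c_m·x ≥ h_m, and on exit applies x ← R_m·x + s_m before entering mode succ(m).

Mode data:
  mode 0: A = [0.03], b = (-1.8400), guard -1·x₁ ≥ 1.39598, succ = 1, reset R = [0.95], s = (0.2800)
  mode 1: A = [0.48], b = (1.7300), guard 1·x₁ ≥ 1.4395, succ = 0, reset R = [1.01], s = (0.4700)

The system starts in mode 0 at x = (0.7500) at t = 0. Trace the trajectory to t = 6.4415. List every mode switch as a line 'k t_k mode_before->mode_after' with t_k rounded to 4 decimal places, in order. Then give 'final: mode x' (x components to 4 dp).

1 1.1603 0->1
2 2.5747 1->0
3 4.3872 0->1
4 5.8016 1->0
final: 0 0.7725

Mode 0: guard c·x = 1.3960 hit at Δt = 1.1603 (t = 1.1603), x⁻ = (-1.3960) → reset → x⁺ = (-1.0462), jump to mode 1
Mode 1: guard c·x = 1.4395 hit at Δt = 1.4144 (t = 2.5747), x⁻ = (1.4395) → reset → x⁺ = (1.9239), jump to mode 0
Mode 0: guard c·x = 1.3960 hit at Δt = 1.8125 (t = 4.3872), x⁻ = (-1.3960) → reset → x⁺ = (-1.0462), jump to mode 1
Mode 1: guard c·x = 1.4395 hit at Δt = 1.4144 (t = 5.8016), x⁻ = (1.4395) → reset → x⁺ = (1.9239), jump to mode 0
Mode 0: flow for 0.6399 to horizon, guard not reached → x = (0.7725)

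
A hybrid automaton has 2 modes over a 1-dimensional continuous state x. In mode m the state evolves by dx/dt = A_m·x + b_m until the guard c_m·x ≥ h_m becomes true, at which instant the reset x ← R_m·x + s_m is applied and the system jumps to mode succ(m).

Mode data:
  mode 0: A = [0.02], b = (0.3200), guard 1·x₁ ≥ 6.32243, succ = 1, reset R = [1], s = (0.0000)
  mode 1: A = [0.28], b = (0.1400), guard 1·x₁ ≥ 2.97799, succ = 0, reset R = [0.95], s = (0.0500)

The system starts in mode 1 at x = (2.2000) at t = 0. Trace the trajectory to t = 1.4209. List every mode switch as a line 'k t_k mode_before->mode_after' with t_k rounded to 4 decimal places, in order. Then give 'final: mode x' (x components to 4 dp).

1 0.9043 1->0
final: 0 3.0752

Mode 1: guard c·x = 2.9780 hit at Δt = 0.9043 (t = 0.9043), x⁻ = (2.9780) → reset → x⁺ = (2.8791), jump to mode 0
Mode 0: flow for 0.5166 to horizon, guard not reached → x = (3.0752)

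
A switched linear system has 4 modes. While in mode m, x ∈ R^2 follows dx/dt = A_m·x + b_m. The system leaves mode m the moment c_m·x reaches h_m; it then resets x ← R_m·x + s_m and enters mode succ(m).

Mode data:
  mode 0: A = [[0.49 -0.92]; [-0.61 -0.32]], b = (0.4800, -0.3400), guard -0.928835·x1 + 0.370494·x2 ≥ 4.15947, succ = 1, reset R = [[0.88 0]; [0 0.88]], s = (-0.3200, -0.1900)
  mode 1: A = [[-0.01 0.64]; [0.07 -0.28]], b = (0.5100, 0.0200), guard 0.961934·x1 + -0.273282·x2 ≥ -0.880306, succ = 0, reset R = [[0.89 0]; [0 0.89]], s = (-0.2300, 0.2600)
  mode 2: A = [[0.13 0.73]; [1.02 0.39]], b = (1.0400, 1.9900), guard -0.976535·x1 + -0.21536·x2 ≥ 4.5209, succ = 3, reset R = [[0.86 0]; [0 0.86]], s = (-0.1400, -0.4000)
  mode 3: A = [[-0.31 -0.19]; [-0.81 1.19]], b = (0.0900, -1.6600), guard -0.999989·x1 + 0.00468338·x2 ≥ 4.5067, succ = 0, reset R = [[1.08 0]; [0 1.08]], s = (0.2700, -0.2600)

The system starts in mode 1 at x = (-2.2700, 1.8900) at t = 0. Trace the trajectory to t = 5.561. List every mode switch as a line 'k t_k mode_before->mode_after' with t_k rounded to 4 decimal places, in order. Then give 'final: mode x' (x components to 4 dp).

1 1.1284 1->0
2 2.7262 0->1
3 5.1342 1->0
final: 0 -1.2208 0.8192

Mode 1: guard c·x = -0.8803 hit at Δt = 1.1284 (t = 1.1284), x⁻ = (-0.5437, 1.3076) → reset → x⁺ = (-0.7139, 1.4238), jump to mode 0
Mode 0: guard c·x = 4.1595 hit at Δt = 1.5978 (t = 2.7262), x⁻ = (-3.6789, 2.0038) → reset → x⁺ = (-3.5574, 1.5733), jump to mode 1
Mode 1: guard c·x = -0.8803 hit at Δt = 2.4080 (t = 5.1342), x⁻ = (-0.7425, 0.6077) → reset → x⁺ = (-0.8908, 0.8008), jump to mode 0
Mode 0: flow for 0.4268 to horizon, guard not reached → x = (-1.2208, 0.8192)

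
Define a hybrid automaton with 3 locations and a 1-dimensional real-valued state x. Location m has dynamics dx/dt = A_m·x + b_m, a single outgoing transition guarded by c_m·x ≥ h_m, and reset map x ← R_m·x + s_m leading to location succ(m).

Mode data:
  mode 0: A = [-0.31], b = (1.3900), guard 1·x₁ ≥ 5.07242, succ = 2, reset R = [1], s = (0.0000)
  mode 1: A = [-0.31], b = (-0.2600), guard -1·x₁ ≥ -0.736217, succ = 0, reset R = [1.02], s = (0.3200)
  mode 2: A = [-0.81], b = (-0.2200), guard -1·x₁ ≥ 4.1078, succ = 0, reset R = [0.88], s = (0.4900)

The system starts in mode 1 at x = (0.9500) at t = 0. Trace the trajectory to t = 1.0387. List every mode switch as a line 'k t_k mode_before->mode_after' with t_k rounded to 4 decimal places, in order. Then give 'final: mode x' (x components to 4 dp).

1 0.4106 1->0
final: 0 1.6748

Mode 1: guard c·x = -0.7362 hit at Δt = 0.4106 (t = 0.4106), x⁻ = (0.7362) → reset → x⁺ = (1.0709), jump to mode 0
Mode 0: flow for 0.6281 to horizon, guard not reached → x = (1.6748)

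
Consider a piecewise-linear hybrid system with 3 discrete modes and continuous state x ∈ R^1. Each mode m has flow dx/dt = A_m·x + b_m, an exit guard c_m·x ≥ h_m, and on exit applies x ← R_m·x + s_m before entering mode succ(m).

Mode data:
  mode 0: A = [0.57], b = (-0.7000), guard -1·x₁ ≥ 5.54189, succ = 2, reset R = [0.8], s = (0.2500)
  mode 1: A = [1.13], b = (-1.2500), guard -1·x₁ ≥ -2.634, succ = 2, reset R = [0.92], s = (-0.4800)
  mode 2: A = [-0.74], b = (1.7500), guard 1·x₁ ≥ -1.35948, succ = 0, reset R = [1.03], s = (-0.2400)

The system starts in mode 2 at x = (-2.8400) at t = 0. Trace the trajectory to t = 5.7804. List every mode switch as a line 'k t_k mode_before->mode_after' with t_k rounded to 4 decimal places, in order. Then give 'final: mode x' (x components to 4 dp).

1 0.4523 2->0
2 1.9589 0->2
3 2.7215 2->0
4 4.2281 0->2
5 4.9907 2->0
final: 0 -3.2709

Mode 2: guard c·x = -1.3595 hit at Δt = 0.4523 (t = 0.4523), x⁻ = (-1.3595) → reset → x⁺ = (-1.6403), jump to mode 0
Mode 0: guard c·x = 5.5419 hit at Δt = 1.5066 (t = 1.9589), x⁻ = (-5.5419) → reset → x⁺ = (-4.1835), jump to mode 2
Mode 2: guard c·x = -1.3595 hit at Δt = 0.7626 (t = 2.7215), x⁻ = (-1.3595) → reset → x⁺ = (-1.6403), jump to mode 0
Mode 0: guard c·x = 5.5419 hit at Δt = 1.5066 (t = 4.2281), x⁻ = (-5.5419) → reset → x⁺ = (-4.1835), jump to mode 2
Mode 2: guard c·x = -1.3595 hit at Δt = 0.7626 (t = 4.9907), x⁻ = (-1.3595) → reset → x⁺ = (-1.6403), jump to mode 0
Mode 0: flow for 0.7897 to horizon, guard not reached → x = (-3.2709)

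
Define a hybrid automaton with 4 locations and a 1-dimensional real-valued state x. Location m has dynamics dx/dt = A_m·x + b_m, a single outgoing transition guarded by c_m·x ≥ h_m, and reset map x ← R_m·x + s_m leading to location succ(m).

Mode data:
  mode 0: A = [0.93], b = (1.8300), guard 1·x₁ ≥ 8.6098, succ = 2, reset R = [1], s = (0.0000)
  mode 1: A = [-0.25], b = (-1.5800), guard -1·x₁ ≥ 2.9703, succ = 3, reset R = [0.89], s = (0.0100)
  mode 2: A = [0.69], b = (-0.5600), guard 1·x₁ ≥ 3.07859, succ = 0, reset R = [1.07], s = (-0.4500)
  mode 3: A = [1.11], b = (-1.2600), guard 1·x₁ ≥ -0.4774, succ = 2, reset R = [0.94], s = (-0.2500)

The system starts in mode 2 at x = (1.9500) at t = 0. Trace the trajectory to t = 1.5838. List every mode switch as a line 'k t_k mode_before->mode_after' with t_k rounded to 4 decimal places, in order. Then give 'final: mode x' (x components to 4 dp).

Mode 2: guard c·x = 3.0786 hit at Δt = 0.9983 (t = 0.9983), x⁻ = (3.0786) → reset → x⁺ = (2.8441), jump to mode 0
Mode 0: flow for 0.5855 to horizon, guard not reached → x = (6.3268)

1 0.9983 2->0
final: 0 6.3268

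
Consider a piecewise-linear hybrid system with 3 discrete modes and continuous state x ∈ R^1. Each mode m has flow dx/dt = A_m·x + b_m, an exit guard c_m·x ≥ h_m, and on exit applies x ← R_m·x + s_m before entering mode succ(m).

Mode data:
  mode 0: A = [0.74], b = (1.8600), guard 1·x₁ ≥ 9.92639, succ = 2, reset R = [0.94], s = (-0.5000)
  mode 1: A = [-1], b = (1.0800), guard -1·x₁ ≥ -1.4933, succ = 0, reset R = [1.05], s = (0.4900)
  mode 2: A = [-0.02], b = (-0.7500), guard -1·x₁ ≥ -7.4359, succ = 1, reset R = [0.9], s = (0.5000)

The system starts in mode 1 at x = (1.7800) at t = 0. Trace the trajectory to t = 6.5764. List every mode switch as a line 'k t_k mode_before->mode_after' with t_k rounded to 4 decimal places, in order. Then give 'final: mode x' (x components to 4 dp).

1 0.5269 1->0
2 1.8797 0->2
3 3.4082 2->1
4 6.1021 1->0
final: 0 3.9801

Mode 1: guard c·x = -1.4933 hit at Δt = 0.5269 (t = 0.5269), x⁻ = (1.4933) → reset → x⁺ = (2.0580), jump to mode 0
Mode 0: guard c·x = 9.9264 hit at Δt = 1.3528 (t = 1.8797), x⁻ = (9.9264) → reset → x⁺ = (8.8308), jump to mode 2
Mode 2: guard c·x = -7.4359 hit at Δt = 1.5285 (t = 3.4082), x⁻ = (7.4359) → reset → x⁺ = (7.1923), jump to mode 1
Mode 1: guard c·x = -1.4933 hit at Δt = 2.6939 (t = 6.1021), x⁻ = (1.4933) → reset → x⁺ = (2.0580), jump to mode 0
Mode 0: flow for 0.4743 to horizon, guard not reached → x = (3.9801)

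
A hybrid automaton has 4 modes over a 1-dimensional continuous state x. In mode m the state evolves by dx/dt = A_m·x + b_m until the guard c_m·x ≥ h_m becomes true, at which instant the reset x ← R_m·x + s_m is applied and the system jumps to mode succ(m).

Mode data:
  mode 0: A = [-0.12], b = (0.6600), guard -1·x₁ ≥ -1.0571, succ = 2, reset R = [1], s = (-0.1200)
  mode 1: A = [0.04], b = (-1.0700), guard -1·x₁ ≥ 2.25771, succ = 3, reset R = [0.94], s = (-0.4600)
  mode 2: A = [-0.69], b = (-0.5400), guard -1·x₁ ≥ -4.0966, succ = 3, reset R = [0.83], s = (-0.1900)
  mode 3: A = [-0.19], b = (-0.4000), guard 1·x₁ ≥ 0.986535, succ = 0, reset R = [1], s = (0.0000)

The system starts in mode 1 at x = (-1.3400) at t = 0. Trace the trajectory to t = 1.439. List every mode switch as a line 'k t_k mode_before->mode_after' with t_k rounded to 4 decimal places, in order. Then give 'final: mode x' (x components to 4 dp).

1 0.8037 1->3
final: 3 -2.5280

Mode 1: guard c·x = 2.2577 hit at Δt = 0.8037 (t = 0.8037), x⁻ = (-2.2577) → reset → x⁺ = (-2.5822), jump to mode 3
Mode 3: flow for 0.6353 to horizon, guard not reached → x = (-2.5280)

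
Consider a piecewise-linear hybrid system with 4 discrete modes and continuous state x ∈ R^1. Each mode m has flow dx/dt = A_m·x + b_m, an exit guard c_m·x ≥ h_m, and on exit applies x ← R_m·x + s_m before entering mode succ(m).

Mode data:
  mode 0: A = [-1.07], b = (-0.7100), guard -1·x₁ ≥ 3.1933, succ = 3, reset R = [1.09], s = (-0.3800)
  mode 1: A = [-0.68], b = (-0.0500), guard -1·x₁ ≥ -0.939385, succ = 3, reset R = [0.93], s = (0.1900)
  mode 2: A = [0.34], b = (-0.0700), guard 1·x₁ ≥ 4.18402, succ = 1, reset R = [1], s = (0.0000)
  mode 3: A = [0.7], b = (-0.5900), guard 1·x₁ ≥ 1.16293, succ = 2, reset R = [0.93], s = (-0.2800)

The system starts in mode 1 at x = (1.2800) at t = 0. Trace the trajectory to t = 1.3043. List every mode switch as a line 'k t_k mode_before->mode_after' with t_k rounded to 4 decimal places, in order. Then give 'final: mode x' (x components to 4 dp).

Mode 1: guard c·x = -0.9394 hit at Δt = 0.4263 (t = 0.4263), x⁻ = (0.9394) → reset → x⁺ = (1.0636), jump to mode 3
Mode 3: guard c·x = 1.1629 hit at Δt = 0.5306 (t = 0.9569), x⁻ = (1.1629) → reset → x⁺ = (0.8015), jump to mode 2
Mode 2: flow for 0.3474 to horizon, guard not reached → x = (0.8762)

1 0.4263 1->3
2 0.9569 3->2
final: 2 0.8762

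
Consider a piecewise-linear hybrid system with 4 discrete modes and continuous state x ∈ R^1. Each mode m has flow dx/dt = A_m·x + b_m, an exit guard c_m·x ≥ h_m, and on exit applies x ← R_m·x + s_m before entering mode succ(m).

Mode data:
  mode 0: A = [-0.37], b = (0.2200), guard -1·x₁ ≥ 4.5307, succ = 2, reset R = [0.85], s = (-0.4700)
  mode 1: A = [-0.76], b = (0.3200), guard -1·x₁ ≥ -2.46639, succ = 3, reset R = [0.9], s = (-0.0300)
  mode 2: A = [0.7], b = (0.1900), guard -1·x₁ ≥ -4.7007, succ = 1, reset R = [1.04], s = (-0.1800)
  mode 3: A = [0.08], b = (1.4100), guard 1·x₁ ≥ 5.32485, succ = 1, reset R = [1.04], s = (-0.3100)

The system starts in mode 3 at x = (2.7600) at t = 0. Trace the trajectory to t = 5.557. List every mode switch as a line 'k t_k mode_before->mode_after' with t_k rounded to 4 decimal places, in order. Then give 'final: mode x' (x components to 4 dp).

Mode 3: guard c·x = 5.3248 hit at Δt = 1.4814 (t = 1.4814), x⁻ = (5.3248) → reset → x⁺ = (5.2278), jump to mode 1
Mode 1: guard c·x = -2.4664 hit at Δt = 1.1243 (t = 2.6057), x⁻ = (2.4664) → reset → x⁺ = (2.1898), jump to mode 3
Mode 3: guard c·x = 5.3248 hit at Δt = 1.8361 (t = 4.4418), x⁻ = (5.3248) → reset → x⁺ = (5.2278), jump to mode 1
Mode 1: flow for 1.1152 to horizon, guard not reached → x = (2.4805)

1 1.4814 3->1
2 2.6057 1->3
3 4.4418 3->1
final: 1 2.4805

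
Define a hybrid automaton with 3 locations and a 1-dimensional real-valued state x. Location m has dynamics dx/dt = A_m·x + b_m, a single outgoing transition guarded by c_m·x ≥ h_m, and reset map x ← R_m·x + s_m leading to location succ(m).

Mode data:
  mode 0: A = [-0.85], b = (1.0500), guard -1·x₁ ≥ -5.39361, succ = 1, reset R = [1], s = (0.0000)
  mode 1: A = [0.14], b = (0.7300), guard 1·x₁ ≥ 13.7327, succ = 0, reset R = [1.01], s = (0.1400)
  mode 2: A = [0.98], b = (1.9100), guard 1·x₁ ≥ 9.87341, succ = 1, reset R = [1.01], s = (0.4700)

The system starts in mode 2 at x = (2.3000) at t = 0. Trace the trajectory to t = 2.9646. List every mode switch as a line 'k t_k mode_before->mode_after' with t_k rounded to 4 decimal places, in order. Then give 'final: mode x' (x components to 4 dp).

Mode 2: guard c·x = 9.8734 hit at Δt = 1.0442 (t = 1.0442), x⁻ = (9.8734) → reset → x⁺ = (10.4421), jump to mode 1
Mode 1: guard c·x = 13.7327 hit at Δt = 1.3626 (t = 2.4068), x⁻ = (13.7327) → reset → x⁺ = (14.0100), jump to mode 0
Mode 0: flow for 0.5578 to horizon, guard not reached → x = (9.1866)

1 1.0442 2->1
2 2.4068 1->0
final: 0 9.1866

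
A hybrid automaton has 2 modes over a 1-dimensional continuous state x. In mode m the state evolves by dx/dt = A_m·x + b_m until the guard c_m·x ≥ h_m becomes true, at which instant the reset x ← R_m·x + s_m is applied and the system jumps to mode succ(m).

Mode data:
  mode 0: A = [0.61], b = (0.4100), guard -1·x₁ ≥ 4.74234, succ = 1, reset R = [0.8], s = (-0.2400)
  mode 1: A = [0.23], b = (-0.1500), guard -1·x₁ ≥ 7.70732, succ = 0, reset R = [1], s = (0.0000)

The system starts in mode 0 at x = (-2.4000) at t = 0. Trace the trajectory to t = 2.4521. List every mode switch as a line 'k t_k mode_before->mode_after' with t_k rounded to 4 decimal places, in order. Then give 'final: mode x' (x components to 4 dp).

Mode 0: guard c·x = 4.7423 hit at Δt = 1.4046 (t = 1.4046), x⁻ = (-4.7423) → reset → x⁺ = (-4.0339), jump to mode 1
Mode 1: flow for 1.0475 to horizon, guard not reached → x = (-5.3105)

1 1.4046 0->1
final: 1 -5.3105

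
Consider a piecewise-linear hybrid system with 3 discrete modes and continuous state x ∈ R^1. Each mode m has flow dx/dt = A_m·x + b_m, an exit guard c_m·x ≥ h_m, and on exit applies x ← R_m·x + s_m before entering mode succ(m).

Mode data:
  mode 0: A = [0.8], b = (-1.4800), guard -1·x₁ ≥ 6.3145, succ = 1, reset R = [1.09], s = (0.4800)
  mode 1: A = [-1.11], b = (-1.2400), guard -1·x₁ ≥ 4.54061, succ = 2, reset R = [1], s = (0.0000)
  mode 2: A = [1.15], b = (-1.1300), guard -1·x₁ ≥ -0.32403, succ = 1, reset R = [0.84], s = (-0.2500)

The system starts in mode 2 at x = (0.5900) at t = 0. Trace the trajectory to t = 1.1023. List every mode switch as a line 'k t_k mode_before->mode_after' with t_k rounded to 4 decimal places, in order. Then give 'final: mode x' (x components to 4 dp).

1 0.4498 2->1
final: 1 -0.5649

Mode 2: guard c·x = -0.3240 hit at Δt = 0.4498 (t = 0.4498), x⁻ = (0.3240) → reset → x⁺ = (0.0222), jump to mode 1
Mode 1: flow for 0.6525 to horizon, guard not reached → x = (-0.5649)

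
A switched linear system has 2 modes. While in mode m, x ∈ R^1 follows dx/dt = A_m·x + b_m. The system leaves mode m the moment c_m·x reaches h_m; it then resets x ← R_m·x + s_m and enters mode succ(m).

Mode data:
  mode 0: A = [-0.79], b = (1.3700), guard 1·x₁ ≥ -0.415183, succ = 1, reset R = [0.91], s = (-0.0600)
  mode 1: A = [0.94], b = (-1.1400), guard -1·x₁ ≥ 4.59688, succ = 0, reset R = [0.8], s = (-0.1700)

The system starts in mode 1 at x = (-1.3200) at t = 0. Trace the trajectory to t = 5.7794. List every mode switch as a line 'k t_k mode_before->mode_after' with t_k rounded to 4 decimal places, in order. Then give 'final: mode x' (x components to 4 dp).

1 0.8832 1->0
2 2.0912 0->1
3 3.4299 1->0
4 4.6379 0->1
final: 1 -3.6138

Mode 1: guard c·x = 4.5969 hit at Δt = 0.8832 (t = 0.8832), x⁻ = (-4.5969) → reset → x⁺ = (-3.8475), jump to mode 0
Mode 0: guard c·x = -0.4152 hit at Δt = 1.2080 (t = 2.0912), x⁻ = (-0.4152) → reset → x⁺ = (-0.4378), jump to mode 1
Mode 1: guard c·x = 4.5969 hit at Δt = 1.3387 (t = 3.4299), x⁻ = (-4.5969) → reset → x⁺ = (-3.8475), jump to mode 0
Mode 0: guard c·x = -0.4152 hit at Δt = 1.2080 (t = 4.6379), x⁻ = (-0.4152) → reset → x⁺ = (-0.4378), jump to mode 1
Mode 1: flow for 1.1415 to horizon, guard not reached → x = (-3.6138)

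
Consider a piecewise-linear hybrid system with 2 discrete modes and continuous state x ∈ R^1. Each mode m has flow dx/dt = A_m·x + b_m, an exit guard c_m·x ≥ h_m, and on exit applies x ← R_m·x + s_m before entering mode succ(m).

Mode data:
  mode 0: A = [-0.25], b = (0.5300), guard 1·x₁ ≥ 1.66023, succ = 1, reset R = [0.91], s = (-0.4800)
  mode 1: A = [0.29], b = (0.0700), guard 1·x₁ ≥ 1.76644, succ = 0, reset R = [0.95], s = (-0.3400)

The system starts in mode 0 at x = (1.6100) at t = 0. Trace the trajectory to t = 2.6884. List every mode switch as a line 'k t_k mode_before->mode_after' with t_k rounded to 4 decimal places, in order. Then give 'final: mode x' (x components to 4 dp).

Mode 0: guard c·x = 1.6602 hit at Δt = 0.4147 (t = 0.4147), x⁻ = (1.6602) → reset → x⁺ = (1.0308), jump to mode 1
Mode 1: guard c·x = 1.7664 hit at Δt = 1.5735 (t = 1.9882), x⁻ = (1.7664) → reset → x⁺ = (1.3381), jump to mode 0
Mode 0: flow for 0.7002 to horizon, guard not reached → x = (1.4637)

1 0.4147 0->1
2 1.9882 1->0
final: 0 1.4637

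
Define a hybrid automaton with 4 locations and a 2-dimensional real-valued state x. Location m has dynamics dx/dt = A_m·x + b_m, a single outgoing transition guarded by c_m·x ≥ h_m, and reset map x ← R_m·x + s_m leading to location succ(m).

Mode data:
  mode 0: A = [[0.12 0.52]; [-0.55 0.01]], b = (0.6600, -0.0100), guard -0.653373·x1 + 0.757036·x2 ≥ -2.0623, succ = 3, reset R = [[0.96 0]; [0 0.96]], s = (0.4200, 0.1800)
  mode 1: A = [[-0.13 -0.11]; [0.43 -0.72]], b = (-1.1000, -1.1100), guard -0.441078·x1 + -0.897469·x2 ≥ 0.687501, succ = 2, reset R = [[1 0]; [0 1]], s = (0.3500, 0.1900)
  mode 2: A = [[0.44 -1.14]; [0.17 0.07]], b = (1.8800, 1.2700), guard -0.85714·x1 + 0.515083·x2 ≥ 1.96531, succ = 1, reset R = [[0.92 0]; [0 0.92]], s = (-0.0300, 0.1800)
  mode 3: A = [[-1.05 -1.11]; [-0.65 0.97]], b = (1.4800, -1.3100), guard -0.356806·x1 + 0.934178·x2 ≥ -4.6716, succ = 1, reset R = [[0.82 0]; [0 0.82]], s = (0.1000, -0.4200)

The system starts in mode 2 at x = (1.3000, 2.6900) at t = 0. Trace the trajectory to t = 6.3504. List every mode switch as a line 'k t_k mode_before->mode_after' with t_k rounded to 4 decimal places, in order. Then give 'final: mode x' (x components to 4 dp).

Mode 2: guard c·x = 1.9653 hit at Δt = 0.7759 (t = 0.7759), x⁻ = (0.0899, 3.9651) → reset → x⁺ = (0.0527, 3.8279), jump to mode 1
Mode 1: guard c·x = 0.6875 hit at Δt = 1.4125 (t = 2.1884), x⁻ = (-1.6073, 0.0239) → reset → x⁺ = (-1.2573, 0.2139), jump to mode 2
Mode 2: guard c·x = 1.9653 hit at Δt = 1.6353 (t = 3.8237), x⁻ = (-0.9731, 2.1962) → reset → x⁺ = (-0.9253, 2.2005), jump to mode 1
Mode 1: guard c·x = 0.6875 hit at Δt = 0.8390 (t = 4.6626), x⁻ = (-1.7968, 0.1170) → reset → x⁺ = (-1.4468, 0.3070), jump to mode 2
Mode 2: guard c·x = 1.9653 hit at Δt = 1.3115 (t = 5.9741), x⁻ = (-1.2040, 1.8120) → reset → x⁺ = (-1.1377, 1.8470), jump to mode 1
Mode 1: flow for 0.3763 to horizon, guard not reached → x = (-1.5410, 0.8509)

1 0.7759 2->1
2 2.1884 1->2
3 3.8237 2->1
4 4.6626 1->2
5 5.9741 2->1
final: 1 -1.5410 0.8509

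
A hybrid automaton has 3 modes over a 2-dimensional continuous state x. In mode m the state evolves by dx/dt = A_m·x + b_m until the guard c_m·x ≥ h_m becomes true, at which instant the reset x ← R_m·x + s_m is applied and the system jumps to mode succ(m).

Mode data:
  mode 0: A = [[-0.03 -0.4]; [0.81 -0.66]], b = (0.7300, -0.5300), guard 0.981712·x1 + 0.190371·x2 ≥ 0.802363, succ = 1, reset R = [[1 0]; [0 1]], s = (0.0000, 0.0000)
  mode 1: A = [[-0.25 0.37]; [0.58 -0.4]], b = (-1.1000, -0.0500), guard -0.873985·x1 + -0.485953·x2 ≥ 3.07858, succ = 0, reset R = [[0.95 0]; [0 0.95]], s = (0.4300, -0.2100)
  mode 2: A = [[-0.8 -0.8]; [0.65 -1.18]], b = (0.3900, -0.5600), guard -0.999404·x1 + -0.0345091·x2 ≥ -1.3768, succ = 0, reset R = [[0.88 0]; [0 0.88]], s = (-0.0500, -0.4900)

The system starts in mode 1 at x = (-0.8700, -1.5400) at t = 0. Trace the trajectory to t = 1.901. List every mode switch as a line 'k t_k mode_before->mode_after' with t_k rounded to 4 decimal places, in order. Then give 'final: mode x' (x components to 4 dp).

Mode 1: guard c·x = 3.0786 hit at Δt = 1.2001 (t = 1.2001), x⁻ = (-2.4325, -1.9602) → reset → x⁺ = (-1.8809, -2.0722), jump to mode 0
Mode 0: flow for 0.7009 to horizon, guard not reached → x = (-0.7300, -2.1755)

1 1.2001 1->0
final: 0 -0.7300 -2.1755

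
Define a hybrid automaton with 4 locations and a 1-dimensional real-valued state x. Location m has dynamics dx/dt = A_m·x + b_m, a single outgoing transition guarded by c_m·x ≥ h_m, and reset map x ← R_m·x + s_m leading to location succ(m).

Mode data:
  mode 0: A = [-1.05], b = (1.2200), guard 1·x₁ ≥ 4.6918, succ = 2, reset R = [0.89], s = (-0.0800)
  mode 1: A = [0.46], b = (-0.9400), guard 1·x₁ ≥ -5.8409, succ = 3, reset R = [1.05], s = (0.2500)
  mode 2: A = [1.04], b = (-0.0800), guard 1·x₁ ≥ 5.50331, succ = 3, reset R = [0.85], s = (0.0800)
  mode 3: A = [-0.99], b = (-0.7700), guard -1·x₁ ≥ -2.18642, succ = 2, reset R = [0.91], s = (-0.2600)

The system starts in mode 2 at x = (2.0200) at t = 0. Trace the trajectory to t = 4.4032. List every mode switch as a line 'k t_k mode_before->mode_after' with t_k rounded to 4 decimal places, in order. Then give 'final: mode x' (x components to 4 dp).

Mode 2: guard c·x = 5.5033 hit at Δt = 0.9875 (t = 0.9875), x⁻ = (5.5033) → reset → x⁺ = (4.7578), jump to mode 3
Mode 3: guard c·x = -2.1864 hit at Δt = 0.6309 (t = 1.6184), x⁻ = (2.1864) → reset → x⁺ = (1.7296), jump to mode 2
Mode 2: guard c·x = 5.5033 hit at Δt = 1.1431 (t = 2.7615), x⁻ = (5.5033) → reset → x⁺ = (4.7578), jump to mode 3
Mode 3: guard c·x = -2.1864 hit at Δt = 0.6309 (t = 3.3924), x⁻ = (2.1864) → reset → x⁺ = (1.7296), jump to mode 2
Mode 2: flow for 1.0108 to horizon, guard not reached → x = (4.8055)

1 0.9875 2->3
2 1.6184 3->2
3 2.7615 2->3
4 3.3924 3->2
final: 2 4.8055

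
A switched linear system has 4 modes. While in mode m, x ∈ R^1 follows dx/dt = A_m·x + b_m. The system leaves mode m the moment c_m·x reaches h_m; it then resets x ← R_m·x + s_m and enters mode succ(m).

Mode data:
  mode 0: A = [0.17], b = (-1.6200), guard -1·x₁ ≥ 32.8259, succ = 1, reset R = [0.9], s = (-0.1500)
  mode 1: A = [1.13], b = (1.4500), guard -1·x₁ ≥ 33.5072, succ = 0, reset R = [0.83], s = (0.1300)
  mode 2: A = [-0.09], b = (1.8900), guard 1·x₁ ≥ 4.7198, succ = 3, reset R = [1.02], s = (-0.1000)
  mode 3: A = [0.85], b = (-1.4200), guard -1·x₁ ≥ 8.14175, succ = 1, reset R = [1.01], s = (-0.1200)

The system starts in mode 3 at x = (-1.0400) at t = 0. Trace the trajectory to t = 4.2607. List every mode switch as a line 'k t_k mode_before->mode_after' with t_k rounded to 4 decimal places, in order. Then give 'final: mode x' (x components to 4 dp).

Mode 3: guard c·x = 8.1418 hit at Δt = 1.5135 (t = 1.5135), x⁻ = (-8.1418) → reset → x⁺ = (-8.3432), jump to mode 1
Mode 1: guard c·x = 33.5072 hit at Δt = 1.3436 (t = 2.8571), x⁻ = (-33.5072) → reset → x⁺ = (-27.6810), jump to mode 0
Mode 0: guard c·x = 32.8259 hit at Δt = 0.7618 (t = 3.6189), x⁻ = (-32.8259) → reset → x⁺ = (-29.6933), jump to mode 1
Mode 1: guard c·x = 33.5072 hit at Δt = 0.1115 (t = 3.7304), x⁻ = (-33.5072) → reset → x⁺ = (-27.6810), jump to mode 0
Mode 0: flow for 0.5303 to horizon, guard not reached → x = (-31.1916)

1 1.5135 3->1
2 2.8571 1->0
3 3.6189 0->1
4 3.7304 1->0
final: 0 -31.1916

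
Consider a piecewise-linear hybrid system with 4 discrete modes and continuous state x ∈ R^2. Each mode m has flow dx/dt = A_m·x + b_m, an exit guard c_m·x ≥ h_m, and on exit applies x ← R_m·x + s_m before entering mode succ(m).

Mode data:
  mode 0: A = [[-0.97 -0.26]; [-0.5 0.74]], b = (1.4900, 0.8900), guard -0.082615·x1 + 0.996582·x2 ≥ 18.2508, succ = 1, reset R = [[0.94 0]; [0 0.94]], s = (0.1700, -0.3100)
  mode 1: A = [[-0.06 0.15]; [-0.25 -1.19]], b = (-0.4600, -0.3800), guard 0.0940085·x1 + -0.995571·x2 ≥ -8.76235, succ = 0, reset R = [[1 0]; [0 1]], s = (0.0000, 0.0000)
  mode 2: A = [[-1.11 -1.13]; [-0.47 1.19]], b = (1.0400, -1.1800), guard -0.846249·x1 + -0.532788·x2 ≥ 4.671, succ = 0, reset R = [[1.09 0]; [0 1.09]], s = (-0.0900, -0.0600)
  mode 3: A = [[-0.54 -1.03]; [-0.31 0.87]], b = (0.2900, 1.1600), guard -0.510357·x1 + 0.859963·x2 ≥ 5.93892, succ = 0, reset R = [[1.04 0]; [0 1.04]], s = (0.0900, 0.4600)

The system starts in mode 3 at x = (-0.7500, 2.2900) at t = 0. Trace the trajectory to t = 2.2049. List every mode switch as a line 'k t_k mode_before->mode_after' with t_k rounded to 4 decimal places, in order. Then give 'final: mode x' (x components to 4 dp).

1 0.6491 3->0
2 1.8304 0->1
final: 1 -1.1089 10.7134

Mode 3: guard c·x = 5.9389 hit at Δt = 0.6491 (t = 0.6491), x⁻ = (-2.4971, 5.4241) → reset → x⁺ = (-2.5070, 6.1010), jump to mode 0
Mode 0: guard c·x = 18.2508 hit at Δt = 1.1813 (t = 1.8304), x⁻ = (-2.0179, 18.1461) → reset → x⁺ = (-1.7269, 16.7473), jump to mode 1
Mode 1: flow for 0.3745 to horizon, guard not reached → x = (-1.1089, 10.7134)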